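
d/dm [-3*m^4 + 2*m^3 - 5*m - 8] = -12*m^3 + 6*m^2 - 5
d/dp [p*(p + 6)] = 2*p + 6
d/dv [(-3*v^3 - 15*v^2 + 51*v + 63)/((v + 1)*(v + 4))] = 3*(-v^2 - 8*v - 37)/(v^2 + 8*v + 16)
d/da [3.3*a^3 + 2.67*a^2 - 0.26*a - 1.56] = 9.9*a^2 + 5.34*a - 0.26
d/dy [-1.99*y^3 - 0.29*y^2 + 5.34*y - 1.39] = -5.97*y^2 - 0.58*y + 5.34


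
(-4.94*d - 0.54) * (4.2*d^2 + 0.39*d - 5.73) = -20.748*d^3 - 4.1946*d^2 + 28.0956*d + 3.0942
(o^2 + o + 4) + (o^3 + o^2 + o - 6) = o^3 + 2*o^2 + 2*o - 2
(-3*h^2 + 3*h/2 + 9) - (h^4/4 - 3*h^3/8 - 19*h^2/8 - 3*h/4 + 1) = -h^4/4 + 3*h^3/8 - 5*h^2/8 + 9*h/4 + 8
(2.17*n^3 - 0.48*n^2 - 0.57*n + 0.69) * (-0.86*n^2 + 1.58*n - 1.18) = -1.8662*n^5 + 3.8414*n^4 - 2.8288*n^3 - 0.9276*n^2 + 1.7628*n - 0.8142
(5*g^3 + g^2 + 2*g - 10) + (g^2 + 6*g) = 5*g^3 + 2*g^2 + 8*g - 10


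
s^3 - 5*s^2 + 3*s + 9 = (s - 3)^2*(s + 1)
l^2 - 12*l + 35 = (l - 7)*(l - 5)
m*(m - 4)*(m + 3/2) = m^3 - 5*m^2/2 - 6*m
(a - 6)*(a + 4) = a^2 - 2*a - 24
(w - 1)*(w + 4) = w^2 + 3*w - 4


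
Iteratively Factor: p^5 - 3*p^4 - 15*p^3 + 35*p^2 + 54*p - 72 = (p - 4)*(p^4 + p^3 - 11*p^2 - 9*p + 18) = (p - 4)*(p + 3)*(p^3 - 2*p^2 - 5*p + 6) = (p - 4)*(p - 1)*(p + 3)*(p^2 - p - 6) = (p - 4)*(p - 1)*(p + 2)*(p + 3)*(p - 3)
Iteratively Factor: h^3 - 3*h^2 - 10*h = (h)*(h^2 - 3*h - 10) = h*(h + 2)*(h - 5)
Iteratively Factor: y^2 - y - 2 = (y - 2)*(y + 1)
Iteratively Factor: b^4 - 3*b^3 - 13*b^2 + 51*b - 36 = (b + 4)*(b^3 - 7*b^2 + 15*b - 9) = (b - 3)*(b + 4)*(b^2 - 4*b + 3) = (b - 3)*(b - 1)*(b + 4)*(b - 3)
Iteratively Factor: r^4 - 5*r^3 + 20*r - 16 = (r + 2)*(r^3 - 7*r^2 + 14*r - 8) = (r - 4)*(r + 2)*(r^2 - 3*r + 2) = (r - 4)*(r - 1)*(r + 2)*(r - 2)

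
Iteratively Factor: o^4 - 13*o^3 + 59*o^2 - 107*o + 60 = (o - 5)*(o^3 - 8*o^2 + 19*o - 12) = (o - 5)*(o - 3)*(o^2 - 5*o + 4) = (o - 5)*(o - 4)*(o - 3)*(o - 1)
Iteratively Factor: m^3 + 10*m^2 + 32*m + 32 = (m + 4)*(m^2 + 6*m + 8) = (m + 4)^2*(m + 2)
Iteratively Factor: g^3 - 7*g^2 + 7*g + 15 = (g + 1)*(g^2 - 8*g + 15) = (g - 3)*(g + 1)*(g - 5)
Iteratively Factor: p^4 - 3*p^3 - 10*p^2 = (p)*(p^3 - 3*p^2 - 10*p) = p^2*(p^2 - 3*p - 10) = p^2*(p + 2)*(p - 5)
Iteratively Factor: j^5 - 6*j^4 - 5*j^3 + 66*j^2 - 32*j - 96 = (j + 3)*(j^4 - 9*j^3 + 22*j^2 - 32) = (j - 4)*(j + 3)*(j^3 - 5*j^2 + 2*j + 8) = (j - 4)*(j - 2)*(j + 3)*(j^2 - 3*j - 4) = (j - 4)*(j - 2)*(j + 1)*(j + 3)*(j - 4)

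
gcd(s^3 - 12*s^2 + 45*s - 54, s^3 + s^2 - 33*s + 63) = s^2 - 6*s + 9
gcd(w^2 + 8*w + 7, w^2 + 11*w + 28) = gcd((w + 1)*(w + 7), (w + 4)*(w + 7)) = w + 7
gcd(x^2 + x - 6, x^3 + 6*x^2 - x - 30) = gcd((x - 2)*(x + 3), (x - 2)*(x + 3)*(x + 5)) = x^2 + x - 6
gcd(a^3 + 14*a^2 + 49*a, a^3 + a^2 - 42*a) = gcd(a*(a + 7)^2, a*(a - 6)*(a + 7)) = a^2 + 7*a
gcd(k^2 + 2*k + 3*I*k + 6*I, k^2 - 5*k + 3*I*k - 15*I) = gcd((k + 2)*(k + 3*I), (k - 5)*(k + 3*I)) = k + 3*I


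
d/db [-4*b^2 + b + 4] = 1 - 8*b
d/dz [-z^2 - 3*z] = -2*z - 3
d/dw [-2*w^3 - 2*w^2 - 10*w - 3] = -6*w^2 - 4*w - 10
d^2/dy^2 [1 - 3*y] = 0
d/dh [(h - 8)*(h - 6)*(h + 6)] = 3*h^2 - 16*h - 36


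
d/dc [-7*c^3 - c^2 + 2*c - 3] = -21*c^2 - 2*c + 2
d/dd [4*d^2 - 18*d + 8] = 8*d - 18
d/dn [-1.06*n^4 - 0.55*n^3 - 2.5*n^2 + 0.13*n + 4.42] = -4.24*n^3 - 1.65*n^2 - 5.0*n + 0.13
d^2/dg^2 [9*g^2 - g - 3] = 18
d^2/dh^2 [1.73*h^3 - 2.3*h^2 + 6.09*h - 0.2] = 10.38*h - 4.6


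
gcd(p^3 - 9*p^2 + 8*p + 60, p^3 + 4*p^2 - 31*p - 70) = p^2 - 3*p - 10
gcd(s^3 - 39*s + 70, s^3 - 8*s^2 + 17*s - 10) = s^2 - 7*s + 10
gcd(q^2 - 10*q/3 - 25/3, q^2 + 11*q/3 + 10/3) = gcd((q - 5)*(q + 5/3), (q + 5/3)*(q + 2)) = q + 5/3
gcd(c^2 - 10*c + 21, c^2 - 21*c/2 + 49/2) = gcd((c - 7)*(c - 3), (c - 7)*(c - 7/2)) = c - 7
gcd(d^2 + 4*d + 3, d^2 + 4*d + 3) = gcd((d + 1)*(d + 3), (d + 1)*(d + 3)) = d^2 + 4*d + 3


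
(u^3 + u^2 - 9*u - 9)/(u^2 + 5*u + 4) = (u^2 - 9)/(u + 4)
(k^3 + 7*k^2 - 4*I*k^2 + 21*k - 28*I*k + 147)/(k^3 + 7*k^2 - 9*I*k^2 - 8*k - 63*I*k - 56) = (k^2 - 4*I*k + 21)/(k^2 - 9*I*k - 8)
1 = 1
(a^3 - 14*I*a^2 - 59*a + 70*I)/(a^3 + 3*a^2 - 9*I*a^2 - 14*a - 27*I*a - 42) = (a - 5*I)/(a + 3)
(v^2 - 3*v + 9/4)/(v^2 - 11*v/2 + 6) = (v - 3/2)/(v - 4)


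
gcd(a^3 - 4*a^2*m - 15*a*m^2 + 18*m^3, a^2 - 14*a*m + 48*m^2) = a - 6*m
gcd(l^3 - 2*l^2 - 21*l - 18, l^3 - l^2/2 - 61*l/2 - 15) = l - 6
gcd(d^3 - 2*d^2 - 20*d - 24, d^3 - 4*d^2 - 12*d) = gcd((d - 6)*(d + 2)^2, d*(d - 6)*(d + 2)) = d^2 - 4*d - 12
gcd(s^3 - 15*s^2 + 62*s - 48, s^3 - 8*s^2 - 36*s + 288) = s^2 - 14*s + 48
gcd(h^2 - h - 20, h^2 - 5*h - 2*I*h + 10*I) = h - 5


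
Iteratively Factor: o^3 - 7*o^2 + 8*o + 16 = (o - 4)*(o^2 - 3*o - 4) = (o - 4)*(o + 1)*(o - 4)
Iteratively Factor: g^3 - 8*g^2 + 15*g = (g - 5)*(g^2 - 3*g) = g*(g - 5)*(g - 3)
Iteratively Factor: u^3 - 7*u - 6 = (u - 3)*(u^2 + 3*u + 2) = (u - 3)*(u + 1)*(u + 2)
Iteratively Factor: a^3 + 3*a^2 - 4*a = (a + 4)*(a^2 - a) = (a - 1)*(a + 4)*(a)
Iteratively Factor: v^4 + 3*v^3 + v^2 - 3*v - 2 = (v - 1)*(v^3 + 4*v^2 + 5*v + 2) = (v - 1)*(v + 2)*(v^2 + 2*v + 1) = (v - 1)*(v + 1)*(v + 2)*(v + 1)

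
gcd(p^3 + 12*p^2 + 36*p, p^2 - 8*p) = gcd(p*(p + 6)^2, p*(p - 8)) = p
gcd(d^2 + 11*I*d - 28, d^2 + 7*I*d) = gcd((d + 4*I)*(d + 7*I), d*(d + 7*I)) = d + 7*I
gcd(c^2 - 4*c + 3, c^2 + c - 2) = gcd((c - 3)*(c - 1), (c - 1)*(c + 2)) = c - 1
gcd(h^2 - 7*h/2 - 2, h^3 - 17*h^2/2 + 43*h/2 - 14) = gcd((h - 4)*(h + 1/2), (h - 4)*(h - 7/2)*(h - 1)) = h - 4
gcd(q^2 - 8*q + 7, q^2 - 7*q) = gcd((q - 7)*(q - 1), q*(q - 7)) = q - 7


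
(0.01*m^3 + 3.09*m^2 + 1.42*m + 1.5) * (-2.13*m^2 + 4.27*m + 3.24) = -0.0213*m^5 - 6.539*m^4 + 10.2021*m^3 + 12.88*m^2 + 11.0058*m + 4.86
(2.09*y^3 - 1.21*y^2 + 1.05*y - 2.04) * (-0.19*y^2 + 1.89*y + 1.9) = -0.3971*y^5 + 4.18*y^4 + 1.4846*y^3 + 0.0731*y^2 - 1.8606*y - 3.876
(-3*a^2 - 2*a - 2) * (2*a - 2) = -6*a^3 + 2*a^2 + 4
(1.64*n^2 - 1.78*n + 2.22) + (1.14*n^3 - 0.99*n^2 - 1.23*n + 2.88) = 1.14*n^3 + 0.65*n^2 - 3.01*n + 5.1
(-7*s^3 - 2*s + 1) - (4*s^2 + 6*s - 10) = -7*s^3 - 4*s^2 - 8*s + 11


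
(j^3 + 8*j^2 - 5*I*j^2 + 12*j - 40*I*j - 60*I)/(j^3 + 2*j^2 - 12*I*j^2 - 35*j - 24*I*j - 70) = (j + 6)/(j - 7*I)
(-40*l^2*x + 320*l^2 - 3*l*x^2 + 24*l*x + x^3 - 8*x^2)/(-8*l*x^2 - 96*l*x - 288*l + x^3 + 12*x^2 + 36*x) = (5*l*x - 40*l + x^2 - 8*x)/(x^2 + 12*x + 36)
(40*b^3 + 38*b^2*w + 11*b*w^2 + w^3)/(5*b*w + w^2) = 8*b^2/w + 6*b + w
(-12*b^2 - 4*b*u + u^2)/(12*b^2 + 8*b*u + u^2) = (-6*b + u)/(6*b + u)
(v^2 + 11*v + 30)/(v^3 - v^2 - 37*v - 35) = (v + 6)/(v^2 - 6*v - 7)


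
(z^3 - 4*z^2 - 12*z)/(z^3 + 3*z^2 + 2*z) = (z - 6)/(z + 1)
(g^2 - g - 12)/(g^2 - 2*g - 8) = (g + 3)/(g + 2)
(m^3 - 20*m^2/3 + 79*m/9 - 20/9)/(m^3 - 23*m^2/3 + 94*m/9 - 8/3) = (m - 5)/(m - 6)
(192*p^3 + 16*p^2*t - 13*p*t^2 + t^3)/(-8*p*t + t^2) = -24*p^2/t - 5*p + t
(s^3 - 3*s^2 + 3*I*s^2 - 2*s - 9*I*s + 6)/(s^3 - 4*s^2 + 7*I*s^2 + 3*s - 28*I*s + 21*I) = (s^2 + 3*I*s - 2)/(s^2 + s*(-1 + 7*I) - 7*I)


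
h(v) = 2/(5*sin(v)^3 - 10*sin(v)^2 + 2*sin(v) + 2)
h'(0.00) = -1.00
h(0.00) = 1.00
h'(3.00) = -0.24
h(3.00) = 0.95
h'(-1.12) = -0.21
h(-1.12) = -0.17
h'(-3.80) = -18.70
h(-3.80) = 3.20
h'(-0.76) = -1.00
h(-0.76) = -0.35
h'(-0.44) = -21.63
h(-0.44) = -1.90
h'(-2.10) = 0.28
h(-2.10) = -0.19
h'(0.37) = 2.23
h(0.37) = 1.21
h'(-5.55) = 54.00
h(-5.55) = 5.58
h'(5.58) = -1.39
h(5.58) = -0.41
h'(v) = 2*(-15*sin(v)^2*cos(v) + 20*sin(v)*cos(v) - 2*cos(v))/(5*sin(v)^3 - 10*sin(v)^2 + 2*sin(v) + 2)^2 = 2*(-15*sin(v)^2 + 20*sin(v) - 2)*cos(v)/(5*sin(v)^3 - 10*sin(v)^2 + 2*sin(v) + 2)^2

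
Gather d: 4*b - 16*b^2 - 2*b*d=-16*b^2 - 2*b*d + 4*b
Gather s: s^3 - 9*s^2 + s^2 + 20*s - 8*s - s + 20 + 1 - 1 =s^3 - 8*s^2 + 11*s + 20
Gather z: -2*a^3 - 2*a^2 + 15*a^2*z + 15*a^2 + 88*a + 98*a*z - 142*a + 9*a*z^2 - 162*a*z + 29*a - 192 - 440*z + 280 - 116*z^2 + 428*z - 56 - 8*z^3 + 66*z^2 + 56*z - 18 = -2*a^3 + 13*a^2 - 25*a - 8*z^3 + z^2*(9*a - 50) + z*(15*a^2 - 64*a + 44) + 14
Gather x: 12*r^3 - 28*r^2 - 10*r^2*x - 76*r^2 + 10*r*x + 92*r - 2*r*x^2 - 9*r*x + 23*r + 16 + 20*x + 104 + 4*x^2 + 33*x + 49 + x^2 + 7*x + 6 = 12*r^3 - 104*r^2 + 115*r + x^2*(5 - 2*r) + x*(-10*r^2 + r + 60) + 175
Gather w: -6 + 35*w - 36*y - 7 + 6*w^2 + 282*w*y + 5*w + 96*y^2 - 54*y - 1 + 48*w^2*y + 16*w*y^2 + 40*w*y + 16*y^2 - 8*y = w^2*(48*y + 6) + w*(16*y^2 + 322*y + 40) + 112*y^2 - 98*y - 14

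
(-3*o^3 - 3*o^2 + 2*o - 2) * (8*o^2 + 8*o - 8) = -24*o^5 - 48*o^4 + 16*o^3 + 24*o^2 - 32*o + 16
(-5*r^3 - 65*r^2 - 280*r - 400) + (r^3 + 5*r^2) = -4*r^3 - 60*r^2 - 280*r - 400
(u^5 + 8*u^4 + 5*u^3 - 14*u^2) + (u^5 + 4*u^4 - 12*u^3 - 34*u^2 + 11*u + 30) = 2*u^5 + 12*u^4 - 7*u^3 - 48*u^2 + 11*u + 30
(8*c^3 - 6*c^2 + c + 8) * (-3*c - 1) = -24*c^4 + 10*c^3 + 3*c^2 - 25*c - 8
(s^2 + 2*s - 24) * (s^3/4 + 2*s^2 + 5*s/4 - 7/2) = s^5/4 + 5*s^4/2 - 3*s^3/4 - 49*s^2 - 37*s + 84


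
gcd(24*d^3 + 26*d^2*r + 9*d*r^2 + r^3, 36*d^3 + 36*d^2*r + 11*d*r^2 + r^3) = 6*d^2 + 5*d*r + r^2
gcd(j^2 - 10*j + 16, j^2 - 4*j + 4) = j - 2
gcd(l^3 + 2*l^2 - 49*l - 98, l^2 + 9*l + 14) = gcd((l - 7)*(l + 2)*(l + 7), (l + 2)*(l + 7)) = l^2 + 9*l + 14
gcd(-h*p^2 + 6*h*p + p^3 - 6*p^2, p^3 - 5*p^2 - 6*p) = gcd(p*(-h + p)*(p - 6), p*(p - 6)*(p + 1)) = p^2 - 6*p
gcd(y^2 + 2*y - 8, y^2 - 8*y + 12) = y - 2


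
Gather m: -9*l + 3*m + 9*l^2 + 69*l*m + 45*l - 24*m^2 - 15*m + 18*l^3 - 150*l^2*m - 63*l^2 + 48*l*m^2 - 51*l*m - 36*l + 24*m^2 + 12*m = 18*l^3 - 54*l^2 + 48*l*m^2 + m*(-150*l^2 + 18*l)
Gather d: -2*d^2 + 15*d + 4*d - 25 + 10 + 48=-2*d^2 + 19*d + 33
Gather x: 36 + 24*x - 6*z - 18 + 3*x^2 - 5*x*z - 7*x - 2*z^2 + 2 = 3*x^2 + x*(17 - 5*z) - 2*z^2 - 6*z + 20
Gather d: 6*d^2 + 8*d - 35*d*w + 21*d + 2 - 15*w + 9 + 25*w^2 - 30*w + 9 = 6*d^2 + d*(29 - 35*w) + 25*w^2 - 45*w + 20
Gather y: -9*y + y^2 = y^2 - 9*y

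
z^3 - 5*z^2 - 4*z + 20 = (z - 5)*(z - 2)*(z + 2)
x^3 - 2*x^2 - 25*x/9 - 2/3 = (x - 3)*(x + 1/3)*(x + 2/3)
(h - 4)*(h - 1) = h^2 - 5*h + 4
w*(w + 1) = w^2 + w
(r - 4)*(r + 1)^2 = r^3 - 2*r^2 - 7*r - 4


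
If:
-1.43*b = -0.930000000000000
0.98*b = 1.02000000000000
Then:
No Solution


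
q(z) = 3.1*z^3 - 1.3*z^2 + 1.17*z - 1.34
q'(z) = 9.3*z^2 - 2.6*z + 1.17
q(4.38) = 239.33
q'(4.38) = 168.20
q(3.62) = 132.92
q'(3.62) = 113.63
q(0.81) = 0.40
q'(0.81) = 5.17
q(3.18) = 88.92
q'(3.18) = 86.95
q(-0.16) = -1.57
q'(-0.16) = 1.82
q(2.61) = 47.97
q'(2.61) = 57.74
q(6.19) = 691.34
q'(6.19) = 341.42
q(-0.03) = -1.38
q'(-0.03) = 1.26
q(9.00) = 2163.79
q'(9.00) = 731.07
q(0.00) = -1.34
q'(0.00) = 1.17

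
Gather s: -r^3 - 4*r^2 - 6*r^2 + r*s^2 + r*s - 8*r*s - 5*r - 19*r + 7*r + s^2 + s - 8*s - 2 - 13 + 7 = -r^3 - 10*r^2 - 17*r + s^2*(r + 1) + s*(-7*r - 7) - 8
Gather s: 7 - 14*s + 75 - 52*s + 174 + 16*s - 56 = 200 - 50*s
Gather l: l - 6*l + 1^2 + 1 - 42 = -5*l - 40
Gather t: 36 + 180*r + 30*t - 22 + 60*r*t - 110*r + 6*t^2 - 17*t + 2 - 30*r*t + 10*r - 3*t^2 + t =80*r + 3*t^2 + t*(30*r + 14) + 16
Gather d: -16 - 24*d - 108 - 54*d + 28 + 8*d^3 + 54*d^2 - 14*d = 8*d^3 + 54*d^2 - 92*d - 96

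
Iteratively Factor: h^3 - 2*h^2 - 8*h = (h + 2)*(h^2 - 4*h) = h*(h + 2)*(h - 4)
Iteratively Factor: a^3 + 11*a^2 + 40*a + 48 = (a + 4)*(a^2 + 7*a + 12) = (a + 3)*(a + 4)*(a + 4)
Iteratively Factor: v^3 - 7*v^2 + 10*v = (v)*(v^2 - 7*v + 10) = v*(v - 5)*(v - 2)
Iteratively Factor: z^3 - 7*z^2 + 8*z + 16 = (z - 4)*(z^2 - 3*z - 4) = (z - 4)^2*(z + 1)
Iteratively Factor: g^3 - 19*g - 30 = (g + 2)*(g^2 - 2*g - 15) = (g - 5)*(g + 2)*(g + 3)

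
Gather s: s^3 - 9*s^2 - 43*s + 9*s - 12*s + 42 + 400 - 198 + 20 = s^3 - 9*s^2 - 46*s + 264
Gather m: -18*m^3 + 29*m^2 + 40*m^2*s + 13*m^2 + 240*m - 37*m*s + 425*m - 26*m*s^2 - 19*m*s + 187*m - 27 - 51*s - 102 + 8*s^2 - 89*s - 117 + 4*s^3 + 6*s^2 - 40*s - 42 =-18*m^3 + m^2*(40*s + 42) + m*(-26*s^2 - 56*s + 852) + 4*s^3 + 14*s^2 - 180*s - 288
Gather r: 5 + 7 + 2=14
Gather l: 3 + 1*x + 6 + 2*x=3*x + 9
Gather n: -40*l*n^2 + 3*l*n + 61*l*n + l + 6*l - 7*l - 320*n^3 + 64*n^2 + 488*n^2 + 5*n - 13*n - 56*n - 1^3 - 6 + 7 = -320*n^3 + n^2*(552 - 40*l) + n*(64*l - 64)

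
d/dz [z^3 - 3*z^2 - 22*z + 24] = 3*z^2 - 6*z - 22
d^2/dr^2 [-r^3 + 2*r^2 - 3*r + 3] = 4 - 6*r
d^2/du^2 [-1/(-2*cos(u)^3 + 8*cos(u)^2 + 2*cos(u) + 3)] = 2*((2*sin(u)^2*cos(u) - 8*sin(u)^2 + 11)*(-cos(u) - 32*cos(2*u) + 9*cos(3*u))/4 - 4*(-3*cos(u)^2 + 8*cos(u) + 1)^2*sin(u)^2)/(2*sin(u)^2*cos(u) - 8*sin(u)^2 + 11)^3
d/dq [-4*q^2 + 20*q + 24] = 20 - 8*q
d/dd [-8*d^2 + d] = 1 - 16*d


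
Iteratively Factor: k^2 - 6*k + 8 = (k - 4)*(k - 2)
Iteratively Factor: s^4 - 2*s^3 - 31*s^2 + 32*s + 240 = (s - 4)*(s^3 + 2*s^2 - 23*s - 60) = (s - 4)*(s + 4)*(s^2 - 2*s - 15) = (s - 4)*(s + 3)*(s + 4)*(s - 5)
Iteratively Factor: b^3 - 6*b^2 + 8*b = (b - 4)*(b^2 - 2*b) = b*(b - 4)*(b - 2)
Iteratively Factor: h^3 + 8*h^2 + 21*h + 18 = (h + 2)*(h^2 + 6*h + 9) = (h + 2)*(h + 3)*(h + 3)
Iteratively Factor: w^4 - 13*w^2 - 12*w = (w - 4)*(w^3 + 4*w^2 + 3*w) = w*(w - 4)*(w^2 + 4*w + 3) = w*(w - 4)*(w + 3)*(w + 1)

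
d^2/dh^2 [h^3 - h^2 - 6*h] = 6*h - 2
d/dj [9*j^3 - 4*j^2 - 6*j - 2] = 27*j^2 - 8*j - 6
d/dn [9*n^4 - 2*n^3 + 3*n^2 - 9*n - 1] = 36*n^3 - 6*n^2 + 6*n - 9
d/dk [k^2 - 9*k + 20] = 2*k - 9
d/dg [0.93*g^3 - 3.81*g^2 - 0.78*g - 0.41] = 2.79*g^2 - 7.62*g - 0.78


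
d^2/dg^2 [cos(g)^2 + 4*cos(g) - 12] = -4*cos(g) - 2*cos(2*g)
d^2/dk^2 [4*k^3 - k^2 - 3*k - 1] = 24*k - 2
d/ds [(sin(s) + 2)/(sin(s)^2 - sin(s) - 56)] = (-4*sin(s) + cos(s)^2 - 55)*cos(s)/(sin(s) + cos(s)^2 + 55)^2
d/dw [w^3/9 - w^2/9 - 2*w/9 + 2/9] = w^2/3 - 2*w/9 - 2/9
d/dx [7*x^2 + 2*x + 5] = 14*x + 2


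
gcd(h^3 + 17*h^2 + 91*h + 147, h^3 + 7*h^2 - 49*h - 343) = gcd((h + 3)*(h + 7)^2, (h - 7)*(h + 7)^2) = h^2 + 14*h + 49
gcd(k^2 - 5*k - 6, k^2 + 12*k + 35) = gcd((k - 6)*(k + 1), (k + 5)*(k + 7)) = 1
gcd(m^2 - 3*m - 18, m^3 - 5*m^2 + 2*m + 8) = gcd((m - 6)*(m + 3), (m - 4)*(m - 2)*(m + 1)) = 1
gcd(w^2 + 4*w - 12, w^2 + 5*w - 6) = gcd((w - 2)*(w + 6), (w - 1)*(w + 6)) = w + 6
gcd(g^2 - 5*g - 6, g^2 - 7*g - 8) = g + 1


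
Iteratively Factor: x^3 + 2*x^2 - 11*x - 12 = (x - 3)*(x^2 + 5*x + 4) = (x - 3)*(x + 1)*(x + 4)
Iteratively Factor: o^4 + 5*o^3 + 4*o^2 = (o)*(o^3 + 5*o^2 + 4*o) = o*(o + 1)*(o^2 + 4*o) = o*(o + 1)*(o + 4)*(o)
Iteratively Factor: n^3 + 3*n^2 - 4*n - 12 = (n - 2)*(n^2 + 5*n + 6) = (n - 2)*(n + 3)*(n + 2)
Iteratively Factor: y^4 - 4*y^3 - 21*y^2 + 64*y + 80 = (y - 5)*(y^3 + y^2 - 16*y - 16) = (y - 5)*(y + 1)*(y^2 - 16) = (y - 5)*(y + 1)*(y + 4)*(y - 4)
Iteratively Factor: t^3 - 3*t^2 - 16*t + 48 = (t + 4)*(t^2 - 7*t + 12) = (t - 4)*(t + 4)*(t - 3)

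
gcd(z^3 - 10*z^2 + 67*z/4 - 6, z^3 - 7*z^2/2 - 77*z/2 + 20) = z^2 - 17*z/2 + 4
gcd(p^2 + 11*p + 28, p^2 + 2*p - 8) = p + 4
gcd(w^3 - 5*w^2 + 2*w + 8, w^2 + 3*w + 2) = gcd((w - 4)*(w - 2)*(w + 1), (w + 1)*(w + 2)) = w + 1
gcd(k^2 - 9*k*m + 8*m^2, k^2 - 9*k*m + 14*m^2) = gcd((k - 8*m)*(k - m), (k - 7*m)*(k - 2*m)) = 1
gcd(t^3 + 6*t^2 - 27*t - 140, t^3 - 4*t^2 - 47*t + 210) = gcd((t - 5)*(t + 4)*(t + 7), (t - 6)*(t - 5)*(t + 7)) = t^2 + 2*t - 35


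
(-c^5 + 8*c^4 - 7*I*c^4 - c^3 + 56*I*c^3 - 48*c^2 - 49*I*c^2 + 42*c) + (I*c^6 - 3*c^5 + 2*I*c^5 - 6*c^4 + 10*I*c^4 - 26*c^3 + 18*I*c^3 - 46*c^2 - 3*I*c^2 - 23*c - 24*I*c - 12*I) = I*c^6 - 4*c^5 + 2*I*c^5 + 2*c^4 + 3*I*c^4 - 27*c^3 + 74*I*c^3 - 94*c^2 - 52*I*c^2 + 19*c - 24*I*c - 12*I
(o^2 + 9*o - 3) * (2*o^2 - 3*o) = 2*o^4 + 15*o^3 - 33*o^2 + 9*o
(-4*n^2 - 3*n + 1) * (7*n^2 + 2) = -28*n^4 - 21*n^3 - n^2 - 6*n + 2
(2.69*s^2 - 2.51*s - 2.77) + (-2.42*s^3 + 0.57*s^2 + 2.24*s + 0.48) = -2.42*s^3 + 3.26*s^2 - 0.27*s - 2.29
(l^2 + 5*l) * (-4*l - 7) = -4*l^3 - 27*l^2 - 35*l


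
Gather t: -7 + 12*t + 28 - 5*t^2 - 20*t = -5*t^2 - 8*t + 21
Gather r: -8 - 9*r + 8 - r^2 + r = -r^2 - 8*r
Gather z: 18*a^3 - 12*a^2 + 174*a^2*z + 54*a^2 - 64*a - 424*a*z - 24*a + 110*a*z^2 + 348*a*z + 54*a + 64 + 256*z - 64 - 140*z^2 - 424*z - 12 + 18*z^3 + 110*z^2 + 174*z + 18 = 18*a^3 + 42*a^2 - 34*a + 18*z^3 + z^2*(110*a - 30) + z*(174*a^2 - 76*a + 6) + 6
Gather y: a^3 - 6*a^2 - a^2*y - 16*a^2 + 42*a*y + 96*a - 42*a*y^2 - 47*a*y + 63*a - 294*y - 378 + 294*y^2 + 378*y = a^3 - 22*a^2 + 159*a + y^2*(294 - 42*a) + y*(-a^2 - 5*a + 84) - 378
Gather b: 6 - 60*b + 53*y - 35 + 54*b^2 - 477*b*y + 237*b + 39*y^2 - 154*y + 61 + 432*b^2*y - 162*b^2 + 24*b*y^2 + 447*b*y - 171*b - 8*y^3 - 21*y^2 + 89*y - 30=b^2*(432*y - 108) + b*(24*y^2 - 30*y + 6) - 8*y^3 + 18*y^2 - 12*y + 2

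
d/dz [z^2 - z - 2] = 2*z - 1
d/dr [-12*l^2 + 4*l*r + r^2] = 4*l + 2*r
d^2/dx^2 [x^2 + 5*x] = 2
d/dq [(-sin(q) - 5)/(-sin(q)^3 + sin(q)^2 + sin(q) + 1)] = (-2*sin(q)^3 - 14*sin(q)^2 + 10*sin(q) + 4)*cos(q)/(-sin(q)^3 + sin(q)^2 + sin(q) + 1)^2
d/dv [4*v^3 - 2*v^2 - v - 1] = 12*v^2 - 4*v - 1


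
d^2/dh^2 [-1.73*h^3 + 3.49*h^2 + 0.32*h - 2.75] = 6.98 - 10.38*h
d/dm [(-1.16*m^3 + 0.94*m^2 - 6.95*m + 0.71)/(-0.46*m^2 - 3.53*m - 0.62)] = (0.5336*m^4 + 8.1896*m^3 - 4.3576*m^2 - 0.5124*m + 6.8153)/(0.2116*m^4 + 3.2476*m^3 + 13.0313*m^2 + 4.3772*m + 0.3844)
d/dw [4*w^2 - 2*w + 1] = 8*w - 2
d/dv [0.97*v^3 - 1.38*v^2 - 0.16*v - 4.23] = 2.91*v^2 - 2.76*v - 0.16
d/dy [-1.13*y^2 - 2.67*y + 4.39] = -2.26*y - 2.67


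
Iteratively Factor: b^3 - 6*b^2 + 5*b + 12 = (b - 4)*(b^2 - 2*b - 3) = (b - 4)*(b + 1)*(b - 3)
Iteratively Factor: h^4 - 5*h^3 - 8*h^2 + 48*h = (h - 4)*(h^3 - h^2 - 12*h) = (h - 4)^2*(h^2 + 3*h) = h*(h - 4)^2*(h + 3)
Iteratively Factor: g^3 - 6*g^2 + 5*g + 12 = (g + 1)*(g^2 - 7*g + 12) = (g - 3)*(g + 1)*(g - 4)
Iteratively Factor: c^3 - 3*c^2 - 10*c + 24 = (c + 3)*(c^2 - 6*c + 8) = (c - 4)*(c + 3)*(c - 2)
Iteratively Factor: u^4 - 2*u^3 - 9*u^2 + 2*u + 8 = (u - 1)*(u^3 - u^2 - 10*u - 8) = (u - 1)*(u + 2)*(u^2 - 3*u - 4) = (u - 1)*(u + 1)*(u + 2)*(u - 4)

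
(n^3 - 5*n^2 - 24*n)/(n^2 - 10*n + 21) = n*(n^2 - 5*n - 24)/(n^2 - 10*n + 21)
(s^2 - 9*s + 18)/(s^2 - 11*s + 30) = (s - 3)/(s - 5)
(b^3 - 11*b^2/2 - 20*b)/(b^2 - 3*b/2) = (2*b^2 - 11*b - 40)/(2*b - 3)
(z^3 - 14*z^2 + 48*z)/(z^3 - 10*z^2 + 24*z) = (z - 8)/(z - 4)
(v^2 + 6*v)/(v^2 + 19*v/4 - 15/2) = 4*v/(4*v - 5)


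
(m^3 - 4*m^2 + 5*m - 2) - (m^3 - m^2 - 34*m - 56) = -3*m^2 + 39*m + 54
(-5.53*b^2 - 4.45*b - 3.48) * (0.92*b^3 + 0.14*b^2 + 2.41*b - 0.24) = -5.0876*b^5 - 4.8682*b^4 - 17.1519*b^3 - 9.8845*b^2 - 7.3188*b + 0.8352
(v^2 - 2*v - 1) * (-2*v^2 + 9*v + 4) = -2*v^4 + 13*v^3 - 12*v^2 - 17*v - 4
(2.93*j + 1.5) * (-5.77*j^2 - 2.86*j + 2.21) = -16.9061*j^3 - 17.0348*j^2 + 2.1853*j + 3.315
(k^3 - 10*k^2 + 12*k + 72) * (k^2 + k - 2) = k^5 - 9*k^4 + 104*k^2 + 48*k - 144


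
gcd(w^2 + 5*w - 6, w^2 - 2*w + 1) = w - 1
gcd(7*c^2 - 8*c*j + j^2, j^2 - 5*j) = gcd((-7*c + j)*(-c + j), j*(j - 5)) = 1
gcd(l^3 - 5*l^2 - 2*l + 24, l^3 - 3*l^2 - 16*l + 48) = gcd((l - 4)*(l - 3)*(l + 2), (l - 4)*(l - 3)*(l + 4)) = l^2 - 7*l + 12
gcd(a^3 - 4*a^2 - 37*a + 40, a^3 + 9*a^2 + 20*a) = a + 5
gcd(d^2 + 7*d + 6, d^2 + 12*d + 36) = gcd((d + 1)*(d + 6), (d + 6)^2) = d + 6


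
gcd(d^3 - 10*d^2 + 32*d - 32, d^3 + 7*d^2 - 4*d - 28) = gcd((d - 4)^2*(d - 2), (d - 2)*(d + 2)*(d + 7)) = d - 2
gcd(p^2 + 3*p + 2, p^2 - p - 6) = p + 2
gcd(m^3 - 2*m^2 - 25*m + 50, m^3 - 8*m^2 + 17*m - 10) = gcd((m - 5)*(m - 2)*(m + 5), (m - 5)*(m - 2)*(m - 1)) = m^2 - 7*m + 10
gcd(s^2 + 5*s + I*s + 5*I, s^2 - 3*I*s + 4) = s + I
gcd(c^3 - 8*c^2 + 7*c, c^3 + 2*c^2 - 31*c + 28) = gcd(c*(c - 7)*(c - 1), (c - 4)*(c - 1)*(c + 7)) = c - 1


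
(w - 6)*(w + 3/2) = w^2 - 9*w/2 - 9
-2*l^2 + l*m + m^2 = (-l + m)*(2*l + m)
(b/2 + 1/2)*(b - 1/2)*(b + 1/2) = b^3/2 + b^2/2 - b/8 - 1/8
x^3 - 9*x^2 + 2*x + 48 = (x - 8)*(x - 3)*(x + 2)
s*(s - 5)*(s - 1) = s^3 - 6*s^2 + 5*s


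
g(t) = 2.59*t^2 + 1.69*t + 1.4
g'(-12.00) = -60.47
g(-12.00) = 354.08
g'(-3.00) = -13.85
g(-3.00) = 19.64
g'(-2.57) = -11.62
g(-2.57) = 14.16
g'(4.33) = 24.12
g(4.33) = 57.28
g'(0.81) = 5.89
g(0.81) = 4.47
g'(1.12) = 7.49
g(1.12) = 6.54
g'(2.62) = 15.26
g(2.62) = 23.61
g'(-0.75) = -2.20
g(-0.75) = 1.59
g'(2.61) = 15.21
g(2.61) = 23.45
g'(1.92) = 11.64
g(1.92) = 14.19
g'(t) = 5.18*t + 1.69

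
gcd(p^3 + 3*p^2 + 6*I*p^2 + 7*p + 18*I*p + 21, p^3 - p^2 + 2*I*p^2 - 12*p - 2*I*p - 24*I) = p + 3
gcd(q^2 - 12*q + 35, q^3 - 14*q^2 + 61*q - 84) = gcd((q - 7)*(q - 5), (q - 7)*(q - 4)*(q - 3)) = q - 7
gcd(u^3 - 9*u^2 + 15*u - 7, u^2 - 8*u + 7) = u^2 - 8*u + 7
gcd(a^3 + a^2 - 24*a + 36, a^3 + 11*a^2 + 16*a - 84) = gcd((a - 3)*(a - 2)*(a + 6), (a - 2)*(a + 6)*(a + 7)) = a^2 + 4*a - 12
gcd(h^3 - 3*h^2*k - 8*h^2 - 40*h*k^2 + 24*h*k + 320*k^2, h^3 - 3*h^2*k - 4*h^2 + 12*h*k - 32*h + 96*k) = h - 8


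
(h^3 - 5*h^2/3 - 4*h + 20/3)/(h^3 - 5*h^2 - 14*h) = (3*h^2 - 11*h + 10)/(3*h*(h - 7))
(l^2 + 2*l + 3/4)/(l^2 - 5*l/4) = (4*l^2 + 8*l + 3)/(l*(4*l - 5))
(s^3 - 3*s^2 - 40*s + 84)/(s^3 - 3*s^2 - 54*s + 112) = (s^2 - s - 42)/(s^2 - s - 56)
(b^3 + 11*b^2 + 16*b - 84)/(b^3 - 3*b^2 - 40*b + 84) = (b + 7)/(b - 7)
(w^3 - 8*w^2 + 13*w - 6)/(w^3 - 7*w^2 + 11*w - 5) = (w - 6)/(w - 5)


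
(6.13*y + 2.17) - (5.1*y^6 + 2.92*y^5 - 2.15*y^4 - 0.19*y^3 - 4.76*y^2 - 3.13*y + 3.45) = -5.1*y^6 - 2.92*y^5 + 2.15*y^4 + 0.19*y^3 + 4.76*y^2 + 9.26*y - 1.28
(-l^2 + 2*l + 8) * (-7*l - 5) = 7*l^3 - 9*l^2 - 66*l - 40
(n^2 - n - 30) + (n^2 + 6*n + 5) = 2*n^2 + 5*n - 25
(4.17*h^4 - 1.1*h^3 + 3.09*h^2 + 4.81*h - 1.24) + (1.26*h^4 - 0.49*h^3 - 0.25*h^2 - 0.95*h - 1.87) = 5.43*h^4 - 1.59*h^3 + 2.84*h^2 + 3.86*h - 3.11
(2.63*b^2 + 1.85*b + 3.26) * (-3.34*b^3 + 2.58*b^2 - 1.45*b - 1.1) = -8.7842*b^5 + 0.6064*b^4 - 9.9289*b^3 + 2.8353*b^2 - 6.762*b - 3.586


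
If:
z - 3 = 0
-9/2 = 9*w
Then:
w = -1/2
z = 3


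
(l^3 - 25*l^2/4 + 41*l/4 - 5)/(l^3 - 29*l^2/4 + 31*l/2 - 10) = (l - 1)/(l - 2)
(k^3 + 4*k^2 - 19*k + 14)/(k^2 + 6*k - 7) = k - 2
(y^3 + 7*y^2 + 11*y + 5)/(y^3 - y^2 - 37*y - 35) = (y + 1)/(y - 7)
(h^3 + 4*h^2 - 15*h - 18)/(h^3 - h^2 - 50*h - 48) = (h - 3)/(h - 8)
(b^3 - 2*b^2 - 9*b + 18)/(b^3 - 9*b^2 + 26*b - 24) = (b + 3)/(b - 4)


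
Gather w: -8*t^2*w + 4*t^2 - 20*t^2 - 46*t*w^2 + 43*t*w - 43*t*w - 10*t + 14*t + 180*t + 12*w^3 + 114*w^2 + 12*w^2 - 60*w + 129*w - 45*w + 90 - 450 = -16*t^2 + 184*t + 12*w^3 + w^2*(126 - 46*t) + w*(24 - 8*t^2) - 360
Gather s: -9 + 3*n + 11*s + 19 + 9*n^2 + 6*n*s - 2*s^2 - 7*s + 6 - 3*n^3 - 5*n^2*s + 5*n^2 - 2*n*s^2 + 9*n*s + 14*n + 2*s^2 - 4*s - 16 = -3*n^3 + 14*n^2 - 2*n*s^2 + 17*n + s*(-5*n^2 + 15*n)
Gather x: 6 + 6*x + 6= 6*x + 12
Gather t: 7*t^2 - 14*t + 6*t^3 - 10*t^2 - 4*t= 6*t^3 - 3*t^2 - 18*t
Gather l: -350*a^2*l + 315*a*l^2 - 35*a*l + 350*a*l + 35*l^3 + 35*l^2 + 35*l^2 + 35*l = 35*l^3 + l^2*(315*a + 70) + l*(-350*a^2 + 315*a + 35)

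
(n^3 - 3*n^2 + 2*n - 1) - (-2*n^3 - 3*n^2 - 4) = 3*n^3 + 2*n + 3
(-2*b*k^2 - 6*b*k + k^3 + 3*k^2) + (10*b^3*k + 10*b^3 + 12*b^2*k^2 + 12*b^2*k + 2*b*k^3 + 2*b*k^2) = 10*b^3*k + 10*b^3 + 12*b^2*k^2 + 12*b^2*k + 2*b*k^3 - 6*b*k + k^3 + 3*k^2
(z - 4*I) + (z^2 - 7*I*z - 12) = z^2 + z - 7*I*z - 12 - 4*I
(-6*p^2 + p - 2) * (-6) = 36*p^2 - 6*p + 12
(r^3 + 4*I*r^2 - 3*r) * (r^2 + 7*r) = r^5 + 7*r^4 + 4*I*r^4 - 3*r^3 + 28*I*r^3 - 21*r^2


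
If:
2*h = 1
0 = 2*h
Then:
No Solution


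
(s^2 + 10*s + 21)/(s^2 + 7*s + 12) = (s + 7)/(s + 4)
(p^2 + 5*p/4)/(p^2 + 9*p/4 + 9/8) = 2*p*(4*p + 5)/(8*p^2 + 18*p + 9)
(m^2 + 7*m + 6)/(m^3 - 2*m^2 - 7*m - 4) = (m + 6)/(m^2 - 3*m - 4)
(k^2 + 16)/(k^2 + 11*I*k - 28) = (k - 4*I)/(k + 7*I)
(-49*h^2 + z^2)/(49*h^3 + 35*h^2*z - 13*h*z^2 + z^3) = (7*h + z)/(-7*h^2 - 6*h*z + z^2)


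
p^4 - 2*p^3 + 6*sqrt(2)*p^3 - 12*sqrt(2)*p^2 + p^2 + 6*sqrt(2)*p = p*(p - 1)^2*(p + 6*sqrt(2))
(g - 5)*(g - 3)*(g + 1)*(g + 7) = g^4 - 42*g^2 + 64*g + 105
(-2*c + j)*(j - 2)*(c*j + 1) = -2*c^2*j^2 + 4*c^2*j + c*j^3 - 2*c*j^2 - 2*c*j + 4*c + j^2 - 2*j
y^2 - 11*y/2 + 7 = (y - 7/2)*(y - 2)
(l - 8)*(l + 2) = l^2 - 6*l - 16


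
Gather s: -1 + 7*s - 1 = 7*s - 2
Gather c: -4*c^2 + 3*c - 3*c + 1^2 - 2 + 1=-4*c^2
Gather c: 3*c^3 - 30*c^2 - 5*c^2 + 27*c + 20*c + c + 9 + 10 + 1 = 3*c^3 - 35*c^2 + 48*c + 20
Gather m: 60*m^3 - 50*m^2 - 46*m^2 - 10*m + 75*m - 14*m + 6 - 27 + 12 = 60*m^3 - 96*m^2 + 51*m - 9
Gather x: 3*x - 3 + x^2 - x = x^2 + 2*x - 3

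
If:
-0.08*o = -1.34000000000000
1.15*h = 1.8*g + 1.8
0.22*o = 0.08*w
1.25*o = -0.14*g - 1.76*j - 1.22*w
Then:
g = -12.5714285714286*j - 550.955357142857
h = -19.6770186335404*j - 860.799689440994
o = 16.75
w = 46.06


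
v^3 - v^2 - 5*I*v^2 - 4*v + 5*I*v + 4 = (v - 1)*(v - 4*I)*(v - I)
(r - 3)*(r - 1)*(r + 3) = r^3 - r^2 - 9*r + 9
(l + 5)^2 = l^2 + 10*l + 25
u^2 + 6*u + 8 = (u + 2)*(u + 4)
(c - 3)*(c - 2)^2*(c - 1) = c^4 - 8*c^3 + 23*c^2 - 28*c + 12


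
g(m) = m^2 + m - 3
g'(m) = 2*m + 1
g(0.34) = -2.54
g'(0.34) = 1.68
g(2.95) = 8.65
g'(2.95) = 6.90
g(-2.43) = 0.47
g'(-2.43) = -3.86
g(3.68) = 14.22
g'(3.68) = 8.36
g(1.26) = -0.15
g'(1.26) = 3.52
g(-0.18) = -3.15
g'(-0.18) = 0.64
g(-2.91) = 2.56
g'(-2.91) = -4.82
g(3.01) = 9.07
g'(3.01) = 7.02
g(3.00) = 9.00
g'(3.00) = 7.00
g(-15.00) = 207.00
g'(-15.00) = -29.00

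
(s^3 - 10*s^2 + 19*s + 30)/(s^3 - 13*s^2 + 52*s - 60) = (s + 1)/(s - 2)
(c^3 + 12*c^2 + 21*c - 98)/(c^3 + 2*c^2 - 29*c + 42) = (c + 7)/(c - 3)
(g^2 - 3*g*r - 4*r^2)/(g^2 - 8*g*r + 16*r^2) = (-g - r)/(-g + 4*r)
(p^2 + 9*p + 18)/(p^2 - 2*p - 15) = (p + 6)/(p - 5)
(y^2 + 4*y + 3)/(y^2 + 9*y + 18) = (y + 1)/(y + 6)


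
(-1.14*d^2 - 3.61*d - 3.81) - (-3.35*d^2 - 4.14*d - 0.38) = 2.21*d^2 + 0.53*d - 3.43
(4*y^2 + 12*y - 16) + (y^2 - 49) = 5*y^2 + 12*y - 65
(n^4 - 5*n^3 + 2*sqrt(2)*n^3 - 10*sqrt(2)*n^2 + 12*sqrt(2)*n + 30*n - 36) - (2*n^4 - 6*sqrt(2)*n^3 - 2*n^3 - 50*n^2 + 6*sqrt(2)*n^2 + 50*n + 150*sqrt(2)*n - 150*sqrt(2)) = -n^4 - 3*n^3 + 8*sqrt(2)*n^3 - 16*sqrt(2)*n^2 + 50*n^2 - 138*sqrt(2)*n - 20*n - 36 + 150*sqrt(2)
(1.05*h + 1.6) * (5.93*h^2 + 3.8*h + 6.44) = 6.2265*h^3 + 13.478*h^2 + 12.842*h + 10.304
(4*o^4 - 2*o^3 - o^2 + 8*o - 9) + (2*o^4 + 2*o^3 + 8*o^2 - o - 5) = 6*o^4 + 7*o^2 + 7*o - 14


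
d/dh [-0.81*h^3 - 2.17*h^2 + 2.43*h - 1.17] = -2.43*h^2 - 4.34*h + 2.43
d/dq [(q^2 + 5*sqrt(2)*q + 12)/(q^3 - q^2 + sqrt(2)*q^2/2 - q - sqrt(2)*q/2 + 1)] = 2*((2*q + 5*sqrt(2))*(2*q^3 - 2*q^2 + sqrt(2)*q^2 - 2*q - sqrt(2)*q + 2) + (q^2 + 5*sqrt(2)*q + 12)*(-6*q^2 - 2*sqrt(2)*q + 4*q + sqrt(2) + 2))/(2*q^3 - 2*q^2 + sqrt(2)*q^2 - 2*q - sqrt(2)*q + 2)^2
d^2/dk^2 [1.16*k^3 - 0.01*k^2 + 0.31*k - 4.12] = 6.96*k - 0.02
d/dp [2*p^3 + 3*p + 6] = 6*p^2 + 3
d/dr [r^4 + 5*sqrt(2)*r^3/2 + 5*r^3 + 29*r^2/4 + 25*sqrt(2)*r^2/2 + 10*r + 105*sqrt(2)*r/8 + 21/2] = 4*r^3 + 15*sqrt(2)*r^2/2 + 15*r^2 + 29*r/2 + 25*sqrt(2)*r + 10 + 105*sqrt(2)/8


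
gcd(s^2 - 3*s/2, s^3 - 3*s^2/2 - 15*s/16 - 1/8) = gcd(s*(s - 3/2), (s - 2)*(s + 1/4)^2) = 1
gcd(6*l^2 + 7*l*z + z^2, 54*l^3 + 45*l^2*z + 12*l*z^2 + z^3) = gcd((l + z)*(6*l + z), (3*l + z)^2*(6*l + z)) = 6*l + z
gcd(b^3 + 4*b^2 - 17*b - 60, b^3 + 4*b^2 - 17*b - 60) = b^3 + 4*b^2 - 17*b - 60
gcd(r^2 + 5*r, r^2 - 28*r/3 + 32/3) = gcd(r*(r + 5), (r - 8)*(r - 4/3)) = 1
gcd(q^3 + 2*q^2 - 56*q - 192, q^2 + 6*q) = q + 6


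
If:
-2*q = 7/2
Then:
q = -7/4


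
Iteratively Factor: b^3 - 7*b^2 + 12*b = (b - 3)*(b^2 - 4*b) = (b - 4)*(b - 3)*(b)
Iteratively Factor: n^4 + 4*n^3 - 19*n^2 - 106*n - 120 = (n + 4)*(n^3 - 19*n - 30) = (n + 2)*(n + 4)*(n^2 - 2*n - 15) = (n + 2)*(n + 3)*(n + 4)*(n - 5)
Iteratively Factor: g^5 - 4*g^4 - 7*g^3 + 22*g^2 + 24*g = (g - 3)*(g^4 - g^3 - 10*g^2 - 8*g) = (g - 3)*(g + 2)*(g^3 - 3*g^2 - 4*g) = (g - 3)*(g + 1)*(g + 2)*(g^2 - 4*g) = g*(g - 3)*(g + 1)*(g + 2)*(g - 4)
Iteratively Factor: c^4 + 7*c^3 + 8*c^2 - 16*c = (c - 1)*(c^3 + 8*c^2 + 16*c) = (c - 1)*(c + 4)*(c^2 + 4*c) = c*(c - 1)*(c + 4)*(c + 4)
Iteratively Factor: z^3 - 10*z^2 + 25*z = (z)*(z^2 - 10*z + 25) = z*(z - 5)*(z - 5)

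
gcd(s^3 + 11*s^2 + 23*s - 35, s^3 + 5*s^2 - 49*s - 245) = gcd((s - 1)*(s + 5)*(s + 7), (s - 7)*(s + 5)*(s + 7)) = s^2 + 12*s + 35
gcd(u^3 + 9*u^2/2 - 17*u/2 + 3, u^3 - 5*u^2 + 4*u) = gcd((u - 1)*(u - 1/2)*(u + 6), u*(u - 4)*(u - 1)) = u - 1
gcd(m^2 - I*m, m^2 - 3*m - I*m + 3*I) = m - I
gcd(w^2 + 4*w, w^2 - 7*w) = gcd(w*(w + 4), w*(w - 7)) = w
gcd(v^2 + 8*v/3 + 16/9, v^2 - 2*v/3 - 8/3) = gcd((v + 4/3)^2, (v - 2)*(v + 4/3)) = v + 4/3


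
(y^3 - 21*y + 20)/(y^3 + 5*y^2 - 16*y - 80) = (y - 1)/(y + 4)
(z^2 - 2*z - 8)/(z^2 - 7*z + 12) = (z + 2)/(z - 3)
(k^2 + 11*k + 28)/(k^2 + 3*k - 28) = (k + 4)/(k - 4)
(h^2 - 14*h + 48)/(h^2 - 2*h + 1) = (h^2 - 14*h + 48)/(h^2 - 2*h + 1)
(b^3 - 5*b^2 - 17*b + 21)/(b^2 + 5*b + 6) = (b^2 - 8*b + 7)/(b + 2)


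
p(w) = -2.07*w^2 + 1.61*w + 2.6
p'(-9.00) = 38.87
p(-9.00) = -179.56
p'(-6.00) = 26.45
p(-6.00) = -81.58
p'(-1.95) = 9.68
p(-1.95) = -8.41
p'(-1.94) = 9.64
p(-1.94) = -8.31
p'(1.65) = -5.22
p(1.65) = -0.38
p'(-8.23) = 35.68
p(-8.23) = -150.86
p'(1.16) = -3.19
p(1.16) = 1.68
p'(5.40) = -20.75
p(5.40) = -49.07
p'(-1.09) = 6.12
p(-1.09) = -1.61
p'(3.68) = -13.63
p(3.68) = -19.51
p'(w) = 1.61 - 4.14*w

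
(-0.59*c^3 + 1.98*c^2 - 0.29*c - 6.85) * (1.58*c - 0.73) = -0.9322*c^4 + 3.5591*c^3 - 1.9036*c^2 - 10.6113*c + 5.0005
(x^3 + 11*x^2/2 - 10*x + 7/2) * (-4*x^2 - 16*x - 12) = -4*x^5 - 38*x^4 - 60*x^3 + 80*x^2 + 64*x - 42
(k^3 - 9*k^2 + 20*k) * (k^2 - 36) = k^5 - 9*k^4 - 16*k^3 + 324*k^2 - 720*k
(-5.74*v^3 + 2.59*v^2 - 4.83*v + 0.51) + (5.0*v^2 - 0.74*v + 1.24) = -5.74*v^3 + 7.59*v^2 - 5.57*v + 1.75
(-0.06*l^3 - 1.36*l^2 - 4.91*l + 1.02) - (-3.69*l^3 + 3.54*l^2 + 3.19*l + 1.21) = 3.63*l^3 - 4.9*l^2 - 8.1*l - 0.19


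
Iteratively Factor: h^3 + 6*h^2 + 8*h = (h + 2)*(h^2 + 4*h) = h*(h + 2)*(h + 4)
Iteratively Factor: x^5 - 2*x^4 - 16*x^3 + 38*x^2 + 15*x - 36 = (x - 1)*(x^4 - x^3 - 17*x^2 + 21*x + 36) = (x - 1)*(x + 1)*(x^3 - 2*x^2 - 15*x + 36) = (x - 3)*(x - 1)*(x + 1)*(x^2 + x - 12) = (x - 3)*(x - 1)*(x + 1)*(x + 4)*(x - 3)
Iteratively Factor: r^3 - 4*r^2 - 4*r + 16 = (r + 2)*(r^2 - 6*r + 8) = (r - 2)*(r + 2)*(r - 4)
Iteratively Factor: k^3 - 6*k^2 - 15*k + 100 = (k + 4)*(k^2 - 10*k + 25) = (k - 5)*(k + 4)*(k - 5)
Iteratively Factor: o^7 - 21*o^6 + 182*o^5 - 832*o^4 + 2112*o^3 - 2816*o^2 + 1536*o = (o)*(o^6 - 21*o^5 + 182*o^4 - 832*o^3 + 2112*o^2 - 2816*o + 1536) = o*(o - 4)*(o^5 - 17*o^4 + 114*o^3 - 376*o^2 + 608*o - 384) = o*(o - 4)^2*(o^4 - 13*o^3 + 62*o^2 - 128*o + 96) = o*(o - 4)^2*(o - 3)*(o^3 - 10*o^2 + 32*o - 32) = o*(o - 4)^3*(o - 3)*(o^2 - 6*o + 8) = o*(o - 4)^3*(o - 3)*(o - 2)*(o - 4)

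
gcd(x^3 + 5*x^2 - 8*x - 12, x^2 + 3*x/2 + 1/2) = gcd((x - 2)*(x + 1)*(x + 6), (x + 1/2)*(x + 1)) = x + 1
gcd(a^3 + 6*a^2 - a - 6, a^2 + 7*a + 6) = a^2 + 7*a + 6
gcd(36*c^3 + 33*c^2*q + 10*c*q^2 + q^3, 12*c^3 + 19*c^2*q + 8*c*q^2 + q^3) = 12*c^2 + 7*c*q + q^2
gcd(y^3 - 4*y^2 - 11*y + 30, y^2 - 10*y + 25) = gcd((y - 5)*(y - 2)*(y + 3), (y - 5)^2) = y - 5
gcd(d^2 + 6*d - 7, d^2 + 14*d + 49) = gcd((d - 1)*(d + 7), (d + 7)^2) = d + 7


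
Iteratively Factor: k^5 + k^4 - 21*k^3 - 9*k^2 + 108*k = (k - 3)*(k^4 + 4*k^3 - 9*k^2 - 36*k) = (k - 3)^2*(k^3 + 7*k^2 + 12*k) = (k - 3)^2*(k + 3)*(k^2 + 4*k) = (k - 3)^2*(k + 3)*(k + 4)*(k)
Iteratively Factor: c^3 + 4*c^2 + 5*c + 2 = (c + 1)*(c^2 + 3*c + 2) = (c + 1)*(c + 2)*(c + 1)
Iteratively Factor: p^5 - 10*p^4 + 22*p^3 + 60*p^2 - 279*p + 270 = (p - 3)*(p^4 - 7*p^3 + p^2 + 63*p - 90) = (p - 3)^2*(p^3 - 4*p^2 - 11*p + 30) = (p - 3)^2*(p - 2)*(p^2 - 2*p - 15) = (p - 5)*(p - 3)^2*(p - 2)*(p + 3)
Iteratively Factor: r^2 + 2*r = (r)*(r + 2)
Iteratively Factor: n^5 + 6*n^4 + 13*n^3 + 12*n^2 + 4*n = (n + 1)*(n^4 + 5*n^3 + 8*n^2 + 4*n) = (n + 1)*(n + 2)*(n^3 + 3*n^2 + 2*n) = (n + 1)^2*(n + 2)*(n^2 + 2*n) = (n + 1)^2*(n + 2)^2*(n)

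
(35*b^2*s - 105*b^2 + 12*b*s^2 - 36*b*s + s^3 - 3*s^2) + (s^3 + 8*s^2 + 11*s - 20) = 35*b^2*s - 105*b^2 + 12*b*s^2 - 36*b*s + 2*s^3 + 5*s^2 + 11*s - 20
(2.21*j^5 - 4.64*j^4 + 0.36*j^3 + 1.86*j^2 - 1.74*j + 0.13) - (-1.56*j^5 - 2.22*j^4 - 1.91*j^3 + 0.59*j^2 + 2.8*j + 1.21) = 3.77*j^5 - 2.42*j^4 + 2.27*j^3 + 1.27*j^2 - 4.54*j - 1.08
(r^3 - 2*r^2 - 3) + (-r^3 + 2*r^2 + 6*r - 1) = 6*r - 4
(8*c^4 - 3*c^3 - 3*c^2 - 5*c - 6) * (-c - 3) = -8*c^5 - 21*c^4 + 12*c^3 + 14*c^2 + 21*c + 18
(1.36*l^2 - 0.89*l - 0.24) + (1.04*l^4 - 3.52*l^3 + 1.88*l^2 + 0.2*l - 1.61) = 1.04*l^4 - 3.52*l^3 + 3.24*l^2 - 0.69*l - 1.85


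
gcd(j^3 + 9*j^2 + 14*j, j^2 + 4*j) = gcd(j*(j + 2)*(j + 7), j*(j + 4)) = j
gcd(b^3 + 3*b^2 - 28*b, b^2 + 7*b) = b^2 + 7*b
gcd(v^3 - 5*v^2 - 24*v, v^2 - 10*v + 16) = v - 8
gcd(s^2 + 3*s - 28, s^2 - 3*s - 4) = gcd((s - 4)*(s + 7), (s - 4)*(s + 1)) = s - 4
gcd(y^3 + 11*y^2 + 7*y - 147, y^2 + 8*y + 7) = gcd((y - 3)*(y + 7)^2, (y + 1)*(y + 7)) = y + 7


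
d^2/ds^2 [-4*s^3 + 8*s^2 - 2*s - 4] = 16 - 24*s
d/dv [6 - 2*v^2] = -4*v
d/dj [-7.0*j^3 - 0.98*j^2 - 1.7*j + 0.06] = -21.0*j^2 - 1.96*j - 1.7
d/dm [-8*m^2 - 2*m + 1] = -16*m - 2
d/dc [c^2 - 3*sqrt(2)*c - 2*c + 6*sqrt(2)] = 2*c - 3*sqrt(2) - 2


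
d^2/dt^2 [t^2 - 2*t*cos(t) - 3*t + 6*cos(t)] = 2*t*cos(t) + 4*sin(t) - 6*cos(t) + 2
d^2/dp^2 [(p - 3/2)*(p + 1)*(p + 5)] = 6*p + 9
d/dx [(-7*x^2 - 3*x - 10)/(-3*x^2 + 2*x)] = (-23*x^2 - 60*x + 20)/(x^2*(9*x^2 - 12*x + 4))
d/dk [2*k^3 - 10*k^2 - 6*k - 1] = 6*k^2 - 20*k - 6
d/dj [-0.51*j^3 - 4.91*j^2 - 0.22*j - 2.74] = -1.53*j^2 - 9.82*j - 0.22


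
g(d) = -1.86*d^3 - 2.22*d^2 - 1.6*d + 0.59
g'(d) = -5.58*d^2 - 4.44*d - 1.6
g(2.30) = -37.46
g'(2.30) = -41.33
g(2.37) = -40.43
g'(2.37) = -43.47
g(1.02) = -5.33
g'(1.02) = -11.93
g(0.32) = -0.21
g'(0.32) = -3.59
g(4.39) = -206.58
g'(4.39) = -128.63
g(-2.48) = 19.27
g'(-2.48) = -24.91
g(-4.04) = 93.47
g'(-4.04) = -74.74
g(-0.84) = 1.47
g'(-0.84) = -1.81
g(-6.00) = 332.03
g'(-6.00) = -175.84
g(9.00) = -1549.57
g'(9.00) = -493.54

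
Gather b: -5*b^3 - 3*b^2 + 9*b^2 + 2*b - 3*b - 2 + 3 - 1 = -5*b^3 + 6*b^2 - b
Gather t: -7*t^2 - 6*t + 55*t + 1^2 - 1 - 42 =-7*t^2 + 49*t - 42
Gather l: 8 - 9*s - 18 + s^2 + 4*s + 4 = s^2 - 5*s - 6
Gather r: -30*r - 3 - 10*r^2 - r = -10*r^2 - 31*r - 3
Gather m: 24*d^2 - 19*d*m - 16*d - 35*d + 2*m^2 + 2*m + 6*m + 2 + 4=24*d^2 - 51*d + 2*m^2 + m*(8 - 19*d) + 6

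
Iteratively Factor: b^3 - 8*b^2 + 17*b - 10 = (b - 1)*(b^2 - 7*b + 10) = (b - 5)*(b - 1)*(b - 2)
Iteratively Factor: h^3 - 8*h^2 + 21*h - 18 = (h - 3)*(h^2 - 5*h + 6) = (h - 3)*(h - 2)*(h - 3)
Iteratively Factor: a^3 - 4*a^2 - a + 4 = (a - 1)*(a^2 - 3*a - 4) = (a - 4)*(a - 1)*(a + 1)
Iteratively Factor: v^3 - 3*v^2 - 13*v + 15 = (v + 3)*(v^2 - 6*v + 5) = (v - 5)*(v + 3)*(v - 1)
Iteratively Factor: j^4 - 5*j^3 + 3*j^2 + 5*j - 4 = (j - 1)*(j^3 - 4*j^2 - j + 4) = (j - 4)*(j - 1)*(j^2 - 1) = (j - 4)*(j - 1)^2*(j + 1)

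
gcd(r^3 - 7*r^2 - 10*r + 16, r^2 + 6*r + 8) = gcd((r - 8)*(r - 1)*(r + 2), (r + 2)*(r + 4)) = r + 2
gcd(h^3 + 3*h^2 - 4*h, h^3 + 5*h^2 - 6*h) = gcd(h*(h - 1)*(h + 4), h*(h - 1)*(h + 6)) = h^2 - h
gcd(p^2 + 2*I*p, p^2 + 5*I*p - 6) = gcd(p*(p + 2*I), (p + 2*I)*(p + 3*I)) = p + 2*I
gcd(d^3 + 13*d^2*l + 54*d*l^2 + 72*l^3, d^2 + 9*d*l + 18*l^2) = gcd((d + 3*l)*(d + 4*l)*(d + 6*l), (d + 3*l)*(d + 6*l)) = d^2 + 9*d*l + 18*l^2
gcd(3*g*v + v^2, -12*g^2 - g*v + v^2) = 3*g + v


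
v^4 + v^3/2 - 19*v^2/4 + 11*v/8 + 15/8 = (v - 3/2)*(v - 1)*(v + 1/2)*(v + 5/2)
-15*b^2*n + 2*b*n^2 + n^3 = n*(-3*b + n)*(5*b + n)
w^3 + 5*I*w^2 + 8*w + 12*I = (w - 2*I)*(w + I)*(w + 6*I)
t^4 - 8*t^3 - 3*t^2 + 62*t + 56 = (t - 7)*(t - 4)*(t + 1)*(t + 2)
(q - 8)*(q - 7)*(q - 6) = q^3 - 21*q^2 + 146*q - 336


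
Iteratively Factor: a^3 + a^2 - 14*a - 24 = (a + 2)*(a^2 - a - 12) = (a - 4)*(a + 2)*(a + 3)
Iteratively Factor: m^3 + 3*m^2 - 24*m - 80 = (m - 5)*(m^2 + 8*m + 16) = (m - 5)*(m + 4)*(m + 4)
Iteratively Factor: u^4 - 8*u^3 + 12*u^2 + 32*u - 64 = (u - 4)*(u^3 - 4*u^2 - 4*u + 16) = (u - 4)*(u + 2)*(u^2 - 6*u + 8) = (u - 4)*(u - 2)*(u + 2)*(u - 4)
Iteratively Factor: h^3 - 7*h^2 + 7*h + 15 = (h + 1)*(h^2 - 8*h + 15) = (h - 3)*(h + 1)*(h - 5)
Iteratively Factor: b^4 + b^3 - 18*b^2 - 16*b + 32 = (b - 4)*(b^3 + 5*b^2 + 2*b - 8) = (b - 4)*(b + 4)*(b^2 + b - 2) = (b - 4)*(b + 2)*(b + 4)*(b - 1)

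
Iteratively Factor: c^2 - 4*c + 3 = (c - 3)*(c - 1)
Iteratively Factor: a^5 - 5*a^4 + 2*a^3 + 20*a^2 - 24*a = (a - 3)*(a^4 - 2*a^3 - 4*a^2 + 8*a) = (a - 3)*(a - 2)*(a^3 - 4*a) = a*(a - 3)*(a - 2)*(a^2 - 4) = a*(a - 3)*(a - 2)^2*(a + 2)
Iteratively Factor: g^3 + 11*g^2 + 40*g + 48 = (g + 4)*(g^2 + 7*g + 12) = (g + 4)^2*(g + 3)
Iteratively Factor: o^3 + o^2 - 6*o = (o)*(o^2 + o - 6) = o*(o + 3)*(o - 2)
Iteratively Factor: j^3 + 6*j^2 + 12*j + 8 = (j + 2)*(j^2 + 4*j + 4) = (j + 2)^2*(j + 2)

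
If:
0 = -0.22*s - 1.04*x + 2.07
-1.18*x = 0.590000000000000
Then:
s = 11.77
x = -0.50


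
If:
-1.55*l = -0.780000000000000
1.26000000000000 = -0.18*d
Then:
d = -7.00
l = 0.50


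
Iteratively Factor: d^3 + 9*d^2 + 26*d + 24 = (d + 2)*(d^2 + 7*d + 12) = (d + 2)*(d + 3)*(d + 4)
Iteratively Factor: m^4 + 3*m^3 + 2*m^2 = (m)*(m^3 + 3*m^2 + 2*m) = m^2*(m^2 + 3*m + 2) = m^2*(m + 1)*(m + 2)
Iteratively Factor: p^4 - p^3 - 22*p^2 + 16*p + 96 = (p - 4)*(p^3 + 3*p^2 - 10*p - 24) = (p - 4)*(p + 4)*(p^2 - p - 6) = (p - 4)*(p + 2)*(p + 4)*(p - 3)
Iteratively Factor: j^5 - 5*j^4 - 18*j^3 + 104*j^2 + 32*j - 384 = (j + 4)*(j^4 - 9*j^3 + 18*j^2 + 32*j - 96) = (j - 3)*(j + 4)*(j^3 - 6*j^2 + 32) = (j - 4)*(j - 3)*(j + 4)*(j^2 - 2*j - 8) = (j - 4)^2*(j - 3)*(j + 4)*(j + 2)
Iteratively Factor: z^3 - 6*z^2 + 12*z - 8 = (z - 2)*(z^2 - 4*z + 4) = (z - 2)^2*(z - 2)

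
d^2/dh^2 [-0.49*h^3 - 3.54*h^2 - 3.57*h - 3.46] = -2.94*h - 7.08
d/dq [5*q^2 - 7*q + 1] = 10*q - 7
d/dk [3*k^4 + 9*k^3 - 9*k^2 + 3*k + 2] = 12*k^3 + 27*k^2 - 18*k + 3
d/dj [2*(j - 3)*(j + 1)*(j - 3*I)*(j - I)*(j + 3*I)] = 10*j^4 - 8*j^3*(2 + I) + 12*j^2*(3 + I) - 24*j*(3 + I) - 54 + 36*I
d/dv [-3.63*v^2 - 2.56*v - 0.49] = -7.26*v - 2.56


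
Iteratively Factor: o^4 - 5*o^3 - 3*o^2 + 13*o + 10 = (o + 1)*(o^3 - 6*o^2 + 3*o + 10) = (o - 5)*(o + 1)*(o^2 - o - 2) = (o - 5)*(o - 2)*(o + 1)*(o + 1)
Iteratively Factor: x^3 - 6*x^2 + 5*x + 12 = (x - 3)*(x^2 - 3*x - 4) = (x - 4)*(x - 3)*(x + 1)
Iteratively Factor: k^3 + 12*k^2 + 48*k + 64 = (k + 4)*(k^2 + 8*k + 16) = (k + 4)^2*(k + 4)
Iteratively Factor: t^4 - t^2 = (t + 1)*(t^3 - t^2) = t*(t + 1)*(t^2 - t) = t^2*(t + 1)*(t - 1)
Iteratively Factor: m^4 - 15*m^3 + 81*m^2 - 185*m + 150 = (m - 2)*(m^3 - 13*m^2 + 55*m - 75) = (m - 5)*(m - 2)*(m^2 - 8*m + 15) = (m - 5)^2*(m - 2)*(m - 3)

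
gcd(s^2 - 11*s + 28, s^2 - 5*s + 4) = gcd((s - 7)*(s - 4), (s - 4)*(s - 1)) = s - 4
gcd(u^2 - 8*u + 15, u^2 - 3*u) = u - 3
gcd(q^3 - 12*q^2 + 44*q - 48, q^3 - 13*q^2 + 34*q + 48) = q - 6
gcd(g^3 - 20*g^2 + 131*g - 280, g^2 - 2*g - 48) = g - 8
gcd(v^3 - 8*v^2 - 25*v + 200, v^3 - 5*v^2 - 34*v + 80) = v^2 - 3*v - 40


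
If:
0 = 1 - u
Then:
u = 1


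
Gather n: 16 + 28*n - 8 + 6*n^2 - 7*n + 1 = 6*n^2 + 21*n + 9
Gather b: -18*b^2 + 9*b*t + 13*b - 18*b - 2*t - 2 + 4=-18*b^2 + b*(9*t - 5) - 2*t + 2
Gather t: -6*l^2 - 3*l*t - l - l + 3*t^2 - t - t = -6*l^2 - 2*l + 3*t^2 + t*(-3*l - 2)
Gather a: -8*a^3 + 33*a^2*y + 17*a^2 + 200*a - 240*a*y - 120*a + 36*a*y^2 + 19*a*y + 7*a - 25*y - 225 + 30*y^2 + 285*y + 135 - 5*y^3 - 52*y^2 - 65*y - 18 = -8*a^3 + a^2*(33*y + 17) + a*(36*y^2 - 221*y + 87) - 5*y^3 - 22*y^2 + 195*y - 108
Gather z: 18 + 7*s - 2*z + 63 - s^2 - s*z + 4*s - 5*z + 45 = -s^2 + 11*s + z*(-s - 7) + 126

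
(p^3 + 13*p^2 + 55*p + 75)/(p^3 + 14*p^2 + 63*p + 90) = (p + 5)/(p + 6)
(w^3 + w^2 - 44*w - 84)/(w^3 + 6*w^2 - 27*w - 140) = (w^3 + w^2 - 44*w - 84)/(w^3 + 6*w^2 - 27*w - 140)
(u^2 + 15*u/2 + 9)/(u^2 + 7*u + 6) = (u + 3/2)/(u + 1)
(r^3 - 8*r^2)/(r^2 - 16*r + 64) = r^2/(r - 8)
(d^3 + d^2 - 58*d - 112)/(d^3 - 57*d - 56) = (d + 2)/(d + 1)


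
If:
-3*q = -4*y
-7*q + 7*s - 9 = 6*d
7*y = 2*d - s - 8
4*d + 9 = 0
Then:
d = -9/4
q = -332/175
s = -127/50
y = -249/175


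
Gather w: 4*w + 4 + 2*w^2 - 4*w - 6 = 2*w^2 - 2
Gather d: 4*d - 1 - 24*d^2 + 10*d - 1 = -24*d^2 + 14*d - 2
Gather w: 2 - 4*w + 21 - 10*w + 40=63 - 14*w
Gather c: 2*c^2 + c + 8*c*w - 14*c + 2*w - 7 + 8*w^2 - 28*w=2*c^2 + c*(8*w - 13) + 8*w^2 - 26*w - 7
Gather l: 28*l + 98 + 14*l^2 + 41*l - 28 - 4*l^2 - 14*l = 10*l^2 + 55*l + 70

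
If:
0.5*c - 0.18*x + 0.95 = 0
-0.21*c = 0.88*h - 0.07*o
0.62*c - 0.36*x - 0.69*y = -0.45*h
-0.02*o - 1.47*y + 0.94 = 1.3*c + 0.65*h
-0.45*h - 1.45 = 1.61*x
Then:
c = -2.57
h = 3.44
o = 35.56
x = -1.86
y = 0.91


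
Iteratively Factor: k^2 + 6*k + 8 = (k + 2)*(k + 4)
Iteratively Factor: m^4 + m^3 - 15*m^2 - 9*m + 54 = (m - 2)*(m^3 + 3*m^2 - 9*m - 27) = (m - 2)*(m + 3)*(m^2 - 9) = (m - 2)*(m + 3)^2*(m - 3)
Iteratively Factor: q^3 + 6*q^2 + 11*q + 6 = (q + 2)*(q^2 + 4*q + 3) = (q + 1)*(q + 2)*(q + 3)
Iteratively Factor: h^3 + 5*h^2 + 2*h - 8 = (h + 4)*(h^2 + h - 2) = (h - 1)*(h + 4)*(h + 2)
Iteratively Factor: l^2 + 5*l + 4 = (l + 4)*(l + 1)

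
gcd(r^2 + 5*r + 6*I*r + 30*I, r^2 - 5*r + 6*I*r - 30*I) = r + 6*I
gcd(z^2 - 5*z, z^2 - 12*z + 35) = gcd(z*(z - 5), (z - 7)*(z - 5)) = z - 5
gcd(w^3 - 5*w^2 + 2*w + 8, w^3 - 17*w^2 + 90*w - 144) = 1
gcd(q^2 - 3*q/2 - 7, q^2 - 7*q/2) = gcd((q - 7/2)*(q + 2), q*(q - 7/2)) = q - 7/2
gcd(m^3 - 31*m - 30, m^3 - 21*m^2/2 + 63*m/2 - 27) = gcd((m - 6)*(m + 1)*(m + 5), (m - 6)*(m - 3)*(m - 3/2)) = m - 6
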